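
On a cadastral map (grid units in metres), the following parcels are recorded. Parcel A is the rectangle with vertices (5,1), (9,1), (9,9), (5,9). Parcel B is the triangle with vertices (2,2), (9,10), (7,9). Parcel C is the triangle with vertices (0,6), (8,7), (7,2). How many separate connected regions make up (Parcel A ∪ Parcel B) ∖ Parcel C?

(Parcel A ∪ Parcel B) ∖ Parcel C splits into 2 disjoint pieces (area 21.7679, area 0.3106).

2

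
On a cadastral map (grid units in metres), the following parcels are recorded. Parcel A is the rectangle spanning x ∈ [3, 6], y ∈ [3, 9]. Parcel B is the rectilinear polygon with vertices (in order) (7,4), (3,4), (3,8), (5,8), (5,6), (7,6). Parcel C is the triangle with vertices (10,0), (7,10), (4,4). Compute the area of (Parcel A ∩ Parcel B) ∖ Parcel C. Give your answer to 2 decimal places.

7.00

|Parcel A ∩ Parcel B| = 10.
|(Parcel A ∩ Parcel B) ∩ Parcel C| = 3.
|(Parcel A ∩ Parcel B) ∖ Parcel C| = 10 − 3 = 7.00.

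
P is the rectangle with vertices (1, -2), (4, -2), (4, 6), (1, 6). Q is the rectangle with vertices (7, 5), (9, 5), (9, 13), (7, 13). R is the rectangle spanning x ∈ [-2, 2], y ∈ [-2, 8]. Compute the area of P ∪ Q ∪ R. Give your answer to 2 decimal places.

72.00

By inclusion–exclusion:
Individual areas: |P| = 24, |Q| = 16, |R| = 40.
|P∩Q| = 0 (no overlap).
|P∩R|: x∈[1,2], y∈[-2,6] → 1·8 = 8.
|Q∩R| = 0 (no overlap).
|P∩Q∩R| = 0.
|P ∪ Q ∪ R| = 80 − 8 + 0 = 72.00.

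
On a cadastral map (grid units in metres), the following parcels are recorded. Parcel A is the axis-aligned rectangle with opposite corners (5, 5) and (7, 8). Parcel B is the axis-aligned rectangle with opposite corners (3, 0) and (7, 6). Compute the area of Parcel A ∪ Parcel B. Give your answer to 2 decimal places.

28.00

By inclusion–exclusion:
Individual areas: |Parcel A| = 6, |Parcel B| = 24.
|Parcel A∩Parcel B|: x∈[5,7], y∈[5,6] → 2·1 = 2.
|Parcel A ∪ Parcel B| = 30 − 2 = 28.00.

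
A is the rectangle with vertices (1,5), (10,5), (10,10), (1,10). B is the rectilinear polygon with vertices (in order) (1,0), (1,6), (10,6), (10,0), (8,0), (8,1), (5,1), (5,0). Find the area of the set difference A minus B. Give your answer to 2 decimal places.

36.00

|A| = 45, |A∩B| = 9.
|A ∖ B| = |A| − |A∩B| = 45 − 9 = 36.00.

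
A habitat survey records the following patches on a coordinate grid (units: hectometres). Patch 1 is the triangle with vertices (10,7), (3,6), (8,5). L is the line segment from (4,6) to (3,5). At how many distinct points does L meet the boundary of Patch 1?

The segment meets the boundary at (3.833,5.833).

1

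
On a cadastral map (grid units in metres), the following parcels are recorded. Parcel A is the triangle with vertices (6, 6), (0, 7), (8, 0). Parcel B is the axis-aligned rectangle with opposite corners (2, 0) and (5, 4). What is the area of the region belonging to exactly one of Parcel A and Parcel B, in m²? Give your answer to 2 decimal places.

26.84

|Parcel A| = 17, |Parcel B| = 12, |Parcel A∩Parcel B| = 1.0804.
|Parcel A △ Parcel B| = |Parcel A| + |Parcel B| − 2·|Parcel A∩Parcel B| = 17 + 12 − 2.1607 = 26.84.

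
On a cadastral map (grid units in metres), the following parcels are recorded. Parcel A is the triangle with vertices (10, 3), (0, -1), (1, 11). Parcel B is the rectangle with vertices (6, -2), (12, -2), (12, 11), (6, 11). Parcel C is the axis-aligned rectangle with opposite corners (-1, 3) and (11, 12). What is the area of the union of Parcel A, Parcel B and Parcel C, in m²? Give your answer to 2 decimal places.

By inclusion–exclusion:
Individual areas: |Parcel A| = 58, |Parcel B| = 78, |Parcel C| = 108.
|Parcel A∩Parcel B| = 10.3111.
|Parcel A∩Parcel C| = 38.6667.
|Parcel B∩Parcel C|: x∈[6,11], y∈[3,11] → 5·8 = 40.
|Parcel A∩Parcel B∩Parcel C| = 7.1111.
|Parcel A ∪ Parcel B ∪ Parcel C| = 244 − 88.9778 + 7.1111 = 162.13.

162.13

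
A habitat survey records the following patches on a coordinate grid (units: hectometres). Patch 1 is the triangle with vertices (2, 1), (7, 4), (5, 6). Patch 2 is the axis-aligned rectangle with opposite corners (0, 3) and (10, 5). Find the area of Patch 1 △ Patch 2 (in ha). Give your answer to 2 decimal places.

17.87

|Patch 1| = 8, |Patch 2| = 20, |Patch 1∩Patch 2| = 5.0667.
|Patch 1 △ Patch 2| = |Patch 1| + |Patch 2| − 2·|Patch 1∩Patch 2| = 8 + 20 − 10.1333 = 17.87.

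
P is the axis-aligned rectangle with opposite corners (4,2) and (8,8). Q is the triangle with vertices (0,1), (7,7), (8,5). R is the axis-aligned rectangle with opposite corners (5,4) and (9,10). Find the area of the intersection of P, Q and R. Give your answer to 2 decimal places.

5.29

The intersection is the polygon with vertices (7,7), (8,5), (6,4), (5,4), (5,5.286).
By the shoelace formula its area is 5.29.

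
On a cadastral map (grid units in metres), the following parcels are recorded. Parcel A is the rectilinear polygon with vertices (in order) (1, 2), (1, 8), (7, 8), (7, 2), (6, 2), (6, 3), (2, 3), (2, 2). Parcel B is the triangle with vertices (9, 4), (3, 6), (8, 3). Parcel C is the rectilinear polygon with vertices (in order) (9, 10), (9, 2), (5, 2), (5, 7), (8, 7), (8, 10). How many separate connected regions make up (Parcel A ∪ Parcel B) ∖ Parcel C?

1

(Parcel A ∪ Parcel B) ∖ Parcel C is a single connected region.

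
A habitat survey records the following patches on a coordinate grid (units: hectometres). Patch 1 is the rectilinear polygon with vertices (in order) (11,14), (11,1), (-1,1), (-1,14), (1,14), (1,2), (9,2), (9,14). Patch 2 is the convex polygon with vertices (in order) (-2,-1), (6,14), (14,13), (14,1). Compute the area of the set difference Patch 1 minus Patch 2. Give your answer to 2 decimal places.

|Patch 1| = 60, |Patch 1∩Patch 2| = 36.5042.
|Patch 1 ∖ Patch 2| = |Patch 1| − |Patch 1∩Patch 2| = 60 − 36.5042 = 23.50.

23.50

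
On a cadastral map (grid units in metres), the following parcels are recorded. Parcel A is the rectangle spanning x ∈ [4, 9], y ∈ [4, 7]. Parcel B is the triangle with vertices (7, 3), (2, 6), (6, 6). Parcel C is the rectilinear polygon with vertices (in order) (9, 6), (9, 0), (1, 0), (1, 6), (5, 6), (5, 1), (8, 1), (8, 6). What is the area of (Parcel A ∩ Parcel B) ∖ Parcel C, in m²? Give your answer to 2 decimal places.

2.63

|Parcel A ∩ Parcel B| = 4.1333.
|(Parcel A ∩ Parcel B) ∩ Parcel C| = 1.5.
|(Parcel A ∩ Parcel B) ∖ Parcel C| = 4.1333 − 1.5 = 2.63.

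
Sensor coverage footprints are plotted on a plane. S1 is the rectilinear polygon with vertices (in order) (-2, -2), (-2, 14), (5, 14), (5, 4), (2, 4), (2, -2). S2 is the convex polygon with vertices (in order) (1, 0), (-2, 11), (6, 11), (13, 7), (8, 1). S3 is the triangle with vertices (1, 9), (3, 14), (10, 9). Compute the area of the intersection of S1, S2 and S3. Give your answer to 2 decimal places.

The intersection is the polygon with vertices (5,11), (5,9), (1,9), (1.8,11).
By the shoelace formula its area is 7.20.

7.20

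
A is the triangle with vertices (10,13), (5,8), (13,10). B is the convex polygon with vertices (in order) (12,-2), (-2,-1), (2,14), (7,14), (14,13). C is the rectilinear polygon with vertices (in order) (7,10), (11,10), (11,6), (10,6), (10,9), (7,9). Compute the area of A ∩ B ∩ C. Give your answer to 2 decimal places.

3.50

The intersection is the polygon with vertices (9,9), (7,9), (7,10), (11,10), (11,9.5).
By the shoelace formula its area is 3.50.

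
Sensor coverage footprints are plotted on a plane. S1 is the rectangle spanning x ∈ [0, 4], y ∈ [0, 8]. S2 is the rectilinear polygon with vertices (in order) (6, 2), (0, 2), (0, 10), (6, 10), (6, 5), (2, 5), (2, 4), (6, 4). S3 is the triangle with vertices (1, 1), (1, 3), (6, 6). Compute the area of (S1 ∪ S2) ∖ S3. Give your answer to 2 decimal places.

|S1 ∪ S2| = 54.
|(S1 ∪ S2) ∩ S3| = 4.5333.
|(S1 ∪ S2) ∖ S3| = 54 − 4.5333 = 49.47.

49.47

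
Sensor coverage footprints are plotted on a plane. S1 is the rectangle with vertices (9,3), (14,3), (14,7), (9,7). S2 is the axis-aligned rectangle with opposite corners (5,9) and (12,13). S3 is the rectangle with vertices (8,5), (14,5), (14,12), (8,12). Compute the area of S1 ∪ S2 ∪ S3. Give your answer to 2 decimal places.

By inclusion–exclusion:
Individual areas: |S1| = 20, |S2| = 28, |S3| = 42.
|S1∩S2| = 0 (no overlap).
|S1∩S3|: x∈[9,14], y∈[5,7] → 5·2 = 10.
|S2∩S3|: x∈[8,12], y∈[9,12] → 4·3 = 12.
|S1∩S2∩S3| = 0.
|S1 ∪ S2 ∪ S3| = 90 − 22 + 0 = 68.00.

68.00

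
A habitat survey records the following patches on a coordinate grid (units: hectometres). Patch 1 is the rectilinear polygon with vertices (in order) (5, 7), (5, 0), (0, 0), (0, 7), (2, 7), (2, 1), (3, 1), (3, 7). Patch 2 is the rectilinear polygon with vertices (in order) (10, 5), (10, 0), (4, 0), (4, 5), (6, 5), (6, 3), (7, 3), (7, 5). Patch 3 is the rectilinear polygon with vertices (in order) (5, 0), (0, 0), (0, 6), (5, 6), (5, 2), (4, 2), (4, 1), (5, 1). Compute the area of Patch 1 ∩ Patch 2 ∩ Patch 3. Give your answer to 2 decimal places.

4.00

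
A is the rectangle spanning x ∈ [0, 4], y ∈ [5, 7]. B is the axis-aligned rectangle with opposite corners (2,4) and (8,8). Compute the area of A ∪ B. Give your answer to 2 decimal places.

28.00

By inclusion–exclusion:
Individual areas: |A| = 8, |B| = 24.
|A∩B|: x∈[2,4], y∈[5,7] → 2·2 = 4.
|A ∪ B| = 32 − 4 = 28.00.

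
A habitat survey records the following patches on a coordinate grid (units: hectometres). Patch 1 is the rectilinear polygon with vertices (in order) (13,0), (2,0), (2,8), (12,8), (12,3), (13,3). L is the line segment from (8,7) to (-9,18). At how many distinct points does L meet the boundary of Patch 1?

1

The segment meets the boundary at (6.455,8).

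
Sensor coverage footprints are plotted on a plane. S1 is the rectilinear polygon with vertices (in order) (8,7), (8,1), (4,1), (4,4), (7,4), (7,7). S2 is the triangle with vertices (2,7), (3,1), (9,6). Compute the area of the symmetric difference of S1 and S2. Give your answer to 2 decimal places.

26.94

|S1| = 15, |S2| = 20.5, |S1∩S2| = 4.281.
|S1 △ S2| = |S1| + |S2| − 2·|S1∩S2| = 15 + 20.5 − 8.5619 = 26.94.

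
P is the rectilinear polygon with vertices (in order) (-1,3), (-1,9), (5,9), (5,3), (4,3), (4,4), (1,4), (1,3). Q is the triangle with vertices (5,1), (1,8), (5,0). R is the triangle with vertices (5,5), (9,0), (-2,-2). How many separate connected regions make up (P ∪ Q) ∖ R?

(P ∪ Q) ∖ R is a single connected region.

1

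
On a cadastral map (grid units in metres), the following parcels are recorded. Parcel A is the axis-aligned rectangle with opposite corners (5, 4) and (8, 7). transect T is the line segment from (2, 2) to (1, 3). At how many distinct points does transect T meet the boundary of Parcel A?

0

The segment lies entirely outside Parcel A and never meets its boundary.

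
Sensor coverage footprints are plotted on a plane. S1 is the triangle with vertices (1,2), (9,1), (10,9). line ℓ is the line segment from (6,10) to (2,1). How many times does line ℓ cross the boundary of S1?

2

The segment meets the boundary at (2.368,1.829), (3.208,3.717).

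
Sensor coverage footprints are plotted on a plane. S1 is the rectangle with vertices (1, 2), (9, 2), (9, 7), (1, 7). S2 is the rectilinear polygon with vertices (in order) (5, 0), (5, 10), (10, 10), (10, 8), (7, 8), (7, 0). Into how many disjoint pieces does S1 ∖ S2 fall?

2

S1 ∖ S2 splits into 2 disjoint pieces (area 10, area 20).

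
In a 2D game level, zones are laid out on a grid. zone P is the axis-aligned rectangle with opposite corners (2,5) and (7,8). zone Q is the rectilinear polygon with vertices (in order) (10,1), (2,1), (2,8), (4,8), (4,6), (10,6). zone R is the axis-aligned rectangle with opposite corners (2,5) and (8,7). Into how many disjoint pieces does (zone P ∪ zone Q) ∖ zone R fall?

(zone P ∪ zone Q) ∖ zone R splits into 2 disjoint pieces (area 5, area 34).

2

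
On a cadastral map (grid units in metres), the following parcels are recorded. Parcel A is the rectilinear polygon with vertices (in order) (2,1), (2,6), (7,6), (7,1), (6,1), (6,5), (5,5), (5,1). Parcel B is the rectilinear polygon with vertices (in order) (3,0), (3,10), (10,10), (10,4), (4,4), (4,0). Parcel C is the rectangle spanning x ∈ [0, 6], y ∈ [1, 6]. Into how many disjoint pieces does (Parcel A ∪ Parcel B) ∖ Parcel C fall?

2

(Parcel A ∪ Parcel B) ∖ Parcel C splits into 2 disjoint pieces (area 39, area 1).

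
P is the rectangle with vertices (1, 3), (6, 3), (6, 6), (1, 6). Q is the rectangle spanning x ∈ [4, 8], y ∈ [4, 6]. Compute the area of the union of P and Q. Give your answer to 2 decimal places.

19.00

By inclusion–exclusion:
Individual areas: |P| = 15, |Q| = 8.
|P∩Q|: x∈[4,6], y∈[4,6] → 2·2 = 4.
|P ∪ Q| = 23 − 4 = 19.00.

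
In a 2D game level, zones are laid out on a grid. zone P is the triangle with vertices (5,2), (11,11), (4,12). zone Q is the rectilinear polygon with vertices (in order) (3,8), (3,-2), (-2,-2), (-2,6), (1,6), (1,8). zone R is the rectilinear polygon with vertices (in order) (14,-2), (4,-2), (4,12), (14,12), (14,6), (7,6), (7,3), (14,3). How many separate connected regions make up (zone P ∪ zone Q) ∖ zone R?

2

(zone P ∪ zone Q) ∖ zone R splits into 2 disjoint pieces (area 0.3333, area 44).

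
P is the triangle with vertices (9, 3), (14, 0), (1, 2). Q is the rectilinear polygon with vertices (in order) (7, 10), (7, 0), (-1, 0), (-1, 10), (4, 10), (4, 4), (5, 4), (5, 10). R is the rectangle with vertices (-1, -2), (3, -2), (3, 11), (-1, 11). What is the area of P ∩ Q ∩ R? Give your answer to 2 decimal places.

0.56

The intersection is the polygon with vertices (3,2.25), (3,1.692), (1,2).
By the shoelace formula its area is 0.56.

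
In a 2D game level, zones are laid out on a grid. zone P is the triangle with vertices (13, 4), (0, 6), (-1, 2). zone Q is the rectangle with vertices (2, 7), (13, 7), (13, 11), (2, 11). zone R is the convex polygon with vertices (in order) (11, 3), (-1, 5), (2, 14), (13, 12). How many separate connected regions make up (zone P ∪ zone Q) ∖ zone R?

(zone P ∪ zone Q) ∖ zone R splits into 3 disjoint pieces (area 0.4682, area 13.4585, area 2.6667).

3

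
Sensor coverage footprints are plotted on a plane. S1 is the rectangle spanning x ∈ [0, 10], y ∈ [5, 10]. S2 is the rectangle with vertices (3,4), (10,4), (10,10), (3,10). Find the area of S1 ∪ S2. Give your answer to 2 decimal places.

57.00

By inclusion–exclusion:
Individual areas: |S1| = 50, |S2| = 42.
|S1∩S2|: x∈[3,10], y∈[5,10] → 7·5 = 35.
|S1 ∪ S2| = 92 − 35 = 57.00.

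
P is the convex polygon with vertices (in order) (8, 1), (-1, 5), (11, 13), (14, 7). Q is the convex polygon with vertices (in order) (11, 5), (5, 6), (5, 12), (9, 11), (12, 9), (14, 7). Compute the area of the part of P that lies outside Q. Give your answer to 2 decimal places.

50.91

|P| = 87, |P∩Q| = 36.0909.
|P ∖ Q| = |P| − |P∩Q| = 87 − 36.0909 = 50.91.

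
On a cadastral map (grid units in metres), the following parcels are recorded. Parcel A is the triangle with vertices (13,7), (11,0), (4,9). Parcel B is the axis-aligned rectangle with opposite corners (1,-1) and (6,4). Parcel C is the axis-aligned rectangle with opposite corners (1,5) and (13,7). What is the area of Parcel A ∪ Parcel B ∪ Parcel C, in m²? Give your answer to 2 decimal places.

By inclusion–exclusion:
Individual areas: |Parcel A| = 33.5, |Parcel B| = 25, |Parcel C| = 24.
|Parcel A∩Parcel B| = 0.
|Parcel A∩Parcel C| = 12.7619.
|Parcel B∩Parcel C| = 0 (no overlap).
|Parcel A∩Parcel B∩Parcel C| = 0.
|Parcel A ∪ Parcel B ∪ Parcel C| = 82.5 − 12.7619 + 0 = 69.74.

69.74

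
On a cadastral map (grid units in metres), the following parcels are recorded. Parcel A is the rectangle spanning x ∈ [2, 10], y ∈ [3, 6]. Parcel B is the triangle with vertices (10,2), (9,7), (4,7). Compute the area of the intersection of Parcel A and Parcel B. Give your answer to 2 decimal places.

7.50

The intersection is the polygon with vertices (9.2,6), (9.8,3), (8.8,3), (5.2,6).
By the shoelace formula its area is 7.50.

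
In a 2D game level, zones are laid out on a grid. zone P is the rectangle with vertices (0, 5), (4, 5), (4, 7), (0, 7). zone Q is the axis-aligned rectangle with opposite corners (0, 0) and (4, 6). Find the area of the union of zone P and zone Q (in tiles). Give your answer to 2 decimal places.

28.00

By inclusion–exclusion:
Individual areas: |zone P| = 8, |zone Q| = 24.
|zone P∩zone Q|: x∈[0,4], y∈[5,6] → 4·1 = 4.
|zone P ∪ zone Q| = 32 − 4 = 28.00.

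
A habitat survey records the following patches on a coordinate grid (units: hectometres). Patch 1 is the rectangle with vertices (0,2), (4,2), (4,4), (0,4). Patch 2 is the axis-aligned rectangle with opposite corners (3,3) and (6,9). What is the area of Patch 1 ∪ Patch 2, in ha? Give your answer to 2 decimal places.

25.00

By inclusion–exclusion:
Individual areas: |Patch 1| = 8, |Patch 2| = 18.
|Patch 1∩Patch 2|: x∈[3,4], y∈[3,4] → 1·1 = 1.
|Patch 1 ∪ Patch 2| = 26 − 1 = 25.00.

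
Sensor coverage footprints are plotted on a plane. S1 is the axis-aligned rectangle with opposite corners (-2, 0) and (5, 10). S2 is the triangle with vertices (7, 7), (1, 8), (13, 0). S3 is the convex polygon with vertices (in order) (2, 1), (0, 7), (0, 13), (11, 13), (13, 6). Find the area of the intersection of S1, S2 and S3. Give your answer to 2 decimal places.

4.00

The intersection is the polygon with vertices (1,8), (5,7.333), (5,5.333).
By the shoelace formula its area is 4.00.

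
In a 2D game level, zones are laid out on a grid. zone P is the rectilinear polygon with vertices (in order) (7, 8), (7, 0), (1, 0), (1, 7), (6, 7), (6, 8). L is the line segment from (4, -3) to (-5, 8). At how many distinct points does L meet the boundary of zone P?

The segment meets the boundary at (1,0.667), (1.545,0).

2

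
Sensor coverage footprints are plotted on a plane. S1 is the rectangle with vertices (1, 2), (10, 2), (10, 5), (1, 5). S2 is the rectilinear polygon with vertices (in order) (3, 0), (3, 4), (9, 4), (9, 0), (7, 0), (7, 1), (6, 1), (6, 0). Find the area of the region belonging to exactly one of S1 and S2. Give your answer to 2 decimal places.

|S1| = 27, |S2| = 23, |S1∩S2| = 12.
|S1 △ S2| = |S1| + |S2| − 2·|S1∩S2| = 27 + 23 − 24 = 26.00.

26.00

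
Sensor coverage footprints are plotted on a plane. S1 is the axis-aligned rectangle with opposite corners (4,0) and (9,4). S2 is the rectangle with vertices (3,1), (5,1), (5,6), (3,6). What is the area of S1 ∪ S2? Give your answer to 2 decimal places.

By inclusion–exclusion:
Individual areas: |S1| = 20, |S2| = 10.
|S1∩S2|: x∈[4,5], y∈[1,4] → 1·3 = 3.
|S1 ∪ S2| = 30 − 3 = 27.00.

27.00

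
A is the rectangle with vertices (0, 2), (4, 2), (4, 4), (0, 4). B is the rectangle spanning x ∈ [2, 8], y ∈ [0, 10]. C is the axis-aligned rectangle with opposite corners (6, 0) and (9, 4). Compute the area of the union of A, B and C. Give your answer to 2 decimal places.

68.00

By inclusion–exclusion:
Individual areas: |A| = 8, |B| = 60, |C| = 12.
|A∩B|: x∈[2,4], y∈[2,4] → 2·2 = 4.
|A∩C| = 0 (no overlap).
|B∩C|: x∈[6,8], y∈[0,4] → 2·4 = 8.
|A∩B∩C| = 0.
|A ∪ B ∪ C| = 80 − 12 + 0 = 68.00.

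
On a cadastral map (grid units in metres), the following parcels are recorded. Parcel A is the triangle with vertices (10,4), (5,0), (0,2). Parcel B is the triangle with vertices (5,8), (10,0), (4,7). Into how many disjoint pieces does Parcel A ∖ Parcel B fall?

Parcel A ∖ Parcel B splits into 2 disjoint pieces (area 1.1111, area 13.2141).

2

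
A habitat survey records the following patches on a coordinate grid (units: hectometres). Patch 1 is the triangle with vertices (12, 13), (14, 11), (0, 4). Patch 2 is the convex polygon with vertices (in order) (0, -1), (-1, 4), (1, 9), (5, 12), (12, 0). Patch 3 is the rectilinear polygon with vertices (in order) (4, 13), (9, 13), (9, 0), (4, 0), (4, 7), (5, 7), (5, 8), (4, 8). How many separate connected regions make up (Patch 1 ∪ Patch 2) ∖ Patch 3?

2

(Patch 1 ∪ Patch 2) ∖ Patch 3 splits into 2 disjoint pieces (area 10.875, area 56.5893).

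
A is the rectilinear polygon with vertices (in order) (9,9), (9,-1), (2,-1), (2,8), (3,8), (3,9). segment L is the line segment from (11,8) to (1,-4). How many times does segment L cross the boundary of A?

The segment meets the boundary at (3.5,-1), (9,5.6).

2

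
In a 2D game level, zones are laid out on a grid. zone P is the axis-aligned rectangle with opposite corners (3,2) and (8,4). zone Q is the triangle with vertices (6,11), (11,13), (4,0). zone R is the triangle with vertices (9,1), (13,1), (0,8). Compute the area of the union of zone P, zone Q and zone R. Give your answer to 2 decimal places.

By inclusion–exclusion:
Individual areas: |zone P| = 10, |zone Q| = 25.5, |zone R| = 14.
|zone P∩zone Q| = 2.1399.
|zone P∩zone R| = 3.0549.
|zone Q∩zone R| = 1.6716.
|zone P∩zone Q∩zone R| = 0.2802.
|zone P ∪ zone Q ∪ zone R| = 49.5 − 6.8664 + 0.2802 = 42.91.

42.91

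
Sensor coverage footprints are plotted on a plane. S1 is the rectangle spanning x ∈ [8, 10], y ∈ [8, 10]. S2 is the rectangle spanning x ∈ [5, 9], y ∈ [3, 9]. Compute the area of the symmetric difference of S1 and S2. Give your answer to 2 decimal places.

|S1∩S2|: x∈[8,9], y∈[8,9] → 1·1 = 1.
|S1 △ S2| = |S1| + |S2| − 2·|S1∩S2| = 4 + 24 − 2 = 26.00.

26.00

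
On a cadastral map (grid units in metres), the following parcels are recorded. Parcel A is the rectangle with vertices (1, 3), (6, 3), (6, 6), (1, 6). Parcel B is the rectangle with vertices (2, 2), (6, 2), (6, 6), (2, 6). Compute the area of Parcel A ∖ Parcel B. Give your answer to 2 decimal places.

|Parcel A∩Parcel B|: x∈[2,6], y∈[3,6] → 4·3 = 12.
|Parcel A| = 15.
|Parcel A ∖ Parcel B| = |Parcel A| − |Parcel A∩Parcel B| = 15 − 12 = 3.00.

3.00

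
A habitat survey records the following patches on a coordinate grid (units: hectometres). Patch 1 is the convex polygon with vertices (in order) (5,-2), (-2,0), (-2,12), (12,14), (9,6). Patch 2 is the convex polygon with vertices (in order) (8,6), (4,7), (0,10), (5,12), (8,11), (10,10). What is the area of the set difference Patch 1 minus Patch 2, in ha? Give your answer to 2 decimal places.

116.50

|Patch 1| = 151, |Patch 1∩Patch 2| = 34.5.
|Patch 1 ∖ Patch 2| = |Patch 1| − |Patch 1∩Patch 2| = 151 − 34.5 = 116.50.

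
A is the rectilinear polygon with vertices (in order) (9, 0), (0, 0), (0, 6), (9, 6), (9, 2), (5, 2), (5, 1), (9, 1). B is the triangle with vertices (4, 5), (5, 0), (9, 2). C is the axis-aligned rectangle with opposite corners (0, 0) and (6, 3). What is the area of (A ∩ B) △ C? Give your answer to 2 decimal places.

20.70

|A ∩ B| = 8.
|(A ∩ B) ∩ C| = 2.65.
|(A ∩ B) △ C| = 8 + 18 − 5.3 = 20.70.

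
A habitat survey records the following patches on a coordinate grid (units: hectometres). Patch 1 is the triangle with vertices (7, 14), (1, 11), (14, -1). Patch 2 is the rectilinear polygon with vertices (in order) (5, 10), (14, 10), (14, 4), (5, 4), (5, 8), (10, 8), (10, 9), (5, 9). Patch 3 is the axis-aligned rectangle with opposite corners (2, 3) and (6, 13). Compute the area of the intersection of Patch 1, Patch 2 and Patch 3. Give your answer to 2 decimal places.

2.15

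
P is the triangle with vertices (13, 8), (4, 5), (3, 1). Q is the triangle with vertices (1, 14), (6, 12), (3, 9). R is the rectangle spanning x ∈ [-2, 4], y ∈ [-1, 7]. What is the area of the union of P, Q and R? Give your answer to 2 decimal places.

73.35

By inclusion–exclusion:
Individual areas: |P| = 16.5, |Q| = 10.5, |R| = 48.
|P∩Q| = 0.
|P∩R| = 1.65.
|Q∩R| = 0.
|P∩Q∩R| = 0.
|P ∪ Q ∪ R| = 75 − 1.65 + 0 = 73.35.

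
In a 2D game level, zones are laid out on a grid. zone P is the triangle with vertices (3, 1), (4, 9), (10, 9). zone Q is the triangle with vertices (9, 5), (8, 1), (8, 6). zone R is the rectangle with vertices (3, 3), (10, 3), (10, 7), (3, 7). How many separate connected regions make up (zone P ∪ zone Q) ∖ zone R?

3

(zone P ∪ zone Q) ∖ zone R splits into 3 disjoint pieces (area 10.5, area 1.5, area 0.5).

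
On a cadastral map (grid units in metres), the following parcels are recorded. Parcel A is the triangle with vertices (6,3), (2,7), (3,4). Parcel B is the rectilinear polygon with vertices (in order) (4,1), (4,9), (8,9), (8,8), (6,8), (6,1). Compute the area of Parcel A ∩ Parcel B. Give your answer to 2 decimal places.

The intersection is the polygon with vertices (6,3), (4,3.667), (4,5).
By the shoelace formula its area is 1.33.

1.33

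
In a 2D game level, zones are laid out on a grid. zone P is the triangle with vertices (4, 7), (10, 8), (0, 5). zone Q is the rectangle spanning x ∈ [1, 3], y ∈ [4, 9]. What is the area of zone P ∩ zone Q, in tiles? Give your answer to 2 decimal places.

The intersection is the polygon with vertices (1,5.3), (1,5.5), (3,6.5), (3,5.9).
By the shoelace formula its area is 0.80.

0.80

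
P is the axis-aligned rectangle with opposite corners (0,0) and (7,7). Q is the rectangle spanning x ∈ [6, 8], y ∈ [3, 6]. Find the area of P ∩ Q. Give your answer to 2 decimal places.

3.00

|P∩Q|: x∈[6,7], y∈[3,6] → 1·3 = 3.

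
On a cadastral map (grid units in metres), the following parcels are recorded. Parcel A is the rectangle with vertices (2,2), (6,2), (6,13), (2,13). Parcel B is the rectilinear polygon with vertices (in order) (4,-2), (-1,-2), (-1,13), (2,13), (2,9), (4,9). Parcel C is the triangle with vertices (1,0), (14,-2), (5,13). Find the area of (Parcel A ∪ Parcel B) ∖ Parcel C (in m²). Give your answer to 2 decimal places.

62.14

|Parcel A ∪ Parcel B| = 97.
|(Parcel A ∪ Parcel B) ∩ Parcel C| = 34.859.
|(Parcel A ∪ Parcel B) ∖ Parcel C| = 97 − 34.859 = 62.14.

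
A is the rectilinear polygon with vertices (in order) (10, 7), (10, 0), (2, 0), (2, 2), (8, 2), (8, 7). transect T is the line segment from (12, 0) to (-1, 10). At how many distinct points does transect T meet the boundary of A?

The segment meets the boundary at (8,3.077), (10,1.538).

2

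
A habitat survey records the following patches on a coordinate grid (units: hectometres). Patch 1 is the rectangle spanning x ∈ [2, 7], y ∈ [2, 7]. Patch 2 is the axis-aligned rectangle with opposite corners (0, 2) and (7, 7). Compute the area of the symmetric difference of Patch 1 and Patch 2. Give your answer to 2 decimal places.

|Patch 1∩Patch 2|: x∈[2,7], y∈[2,7] → 5·5 = 25.
|Patch 1 △ Patch 2| = |Patch 1| + |Patch 2| − 2·|Patch 1∩Patch 2| = 25 + 35 − 50 = 10.00.

10.00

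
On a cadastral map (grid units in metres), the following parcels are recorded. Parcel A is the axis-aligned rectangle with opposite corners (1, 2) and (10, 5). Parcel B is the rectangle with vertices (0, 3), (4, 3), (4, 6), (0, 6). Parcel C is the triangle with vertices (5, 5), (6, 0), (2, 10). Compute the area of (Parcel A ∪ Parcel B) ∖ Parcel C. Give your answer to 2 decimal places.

30.70

|Parcel A ∪ Parcel B| = 33.
|(Parcel A ∪ Parcel B) ∩ Parcel C| = 2.3.
|(Parcel A ∪ Parcel B) ∖ Parcel C| = 33 − 2.3 = 30.70.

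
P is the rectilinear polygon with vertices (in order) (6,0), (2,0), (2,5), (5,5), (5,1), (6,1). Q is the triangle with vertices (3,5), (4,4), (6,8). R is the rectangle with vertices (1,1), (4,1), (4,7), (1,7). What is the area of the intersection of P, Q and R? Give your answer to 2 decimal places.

0.50

The intersection is the polygon with vertices (3,5), (4,5), (4,4).
By the shoelace formula its area is 0.50.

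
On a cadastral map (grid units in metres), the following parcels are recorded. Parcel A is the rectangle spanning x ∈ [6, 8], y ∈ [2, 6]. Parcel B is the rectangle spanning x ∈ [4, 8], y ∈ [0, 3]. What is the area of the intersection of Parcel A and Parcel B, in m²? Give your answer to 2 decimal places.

2.00

|Parcel A∩Parcel B|: x∈[6,8], y∈[2,3] → 2·1 = 2.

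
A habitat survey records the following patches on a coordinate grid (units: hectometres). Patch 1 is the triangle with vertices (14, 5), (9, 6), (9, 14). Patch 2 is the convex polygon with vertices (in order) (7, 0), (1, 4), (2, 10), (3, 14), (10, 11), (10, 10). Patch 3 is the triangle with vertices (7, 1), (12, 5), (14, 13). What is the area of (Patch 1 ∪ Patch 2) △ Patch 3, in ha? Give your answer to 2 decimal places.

101.38

|Patch 1 ∪ Patch 2| = 96.619.
|(Patch 1 ∪ Patch 2) ∩ Patch 3| = 5.6204.
|(Patch 1 ∪ Patch 2) △ Patch 3| = 96.619 + 16 − 11.2408 = 101.38.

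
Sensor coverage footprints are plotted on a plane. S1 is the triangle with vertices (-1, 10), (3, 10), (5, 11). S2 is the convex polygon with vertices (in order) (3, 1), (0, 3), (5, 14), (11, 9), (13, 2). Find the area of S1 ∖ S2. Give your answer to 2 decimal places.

1.57

|S1| = 2, |S1∩S2| = 0.4339.
|S1 ∖ S2| = |S1| − |S1∩S2| = 2 − 0.4339 = 1.57.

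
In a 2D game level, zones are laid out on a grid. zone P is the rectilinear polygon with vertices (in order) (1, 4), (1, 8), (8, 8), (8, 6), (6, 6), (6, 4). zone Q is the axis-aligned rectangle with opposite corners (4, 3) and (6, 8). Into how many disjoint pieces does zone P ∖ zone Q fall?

2

zone P ∖ zone Q splits into 2 disjoint pieces (area 12, area 4).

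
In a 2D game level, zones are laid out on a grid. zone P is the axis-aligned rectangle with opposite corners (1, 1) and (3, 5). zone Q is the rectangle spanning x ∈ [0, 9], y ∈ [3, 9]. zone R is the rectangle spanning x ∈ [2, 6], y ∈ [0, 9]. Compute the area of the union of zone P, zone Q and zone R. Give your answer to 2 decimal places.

68.00

By inclusion–exclusion:
Individual areas: |zone P| = 8, |zone Q| = 54, |zone R| = 36.
|zone P∩zone Q|: x∈[1,3], y∈[3,5] → 2·2 = 4.
|zone P∩zone R|: x∈[2,3], y∈[1,5] → 1·4 = 4.
|zone Q∩zone R|: x∈[2,6], y∈[3,9] → 4·6 = 24.
|zone P∩zone Q∩zone R| = 2.
|zone P ∪ zone Q ∪ zone R| = 98 − 32 + 2 = 68.00.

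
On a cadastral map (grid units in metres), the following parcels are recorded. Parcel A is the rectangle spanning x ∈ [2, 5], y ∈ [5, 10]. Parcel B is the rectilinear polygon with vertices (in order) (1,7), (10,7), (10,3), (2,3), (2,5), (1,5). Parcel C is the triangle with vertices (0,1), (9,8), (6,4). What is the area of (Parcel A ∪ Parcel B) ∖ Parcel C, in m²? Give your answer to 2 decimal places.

37.20

|Parcel A ∪ Parcel B| = 43.
|(Parcel A ∪ Parcel B) ∩ Parcel C| = 5.8036.
|(Parcel A ∪ Parcel B) ∖ Parcel C| = 43 − 5.8036 = 37.20.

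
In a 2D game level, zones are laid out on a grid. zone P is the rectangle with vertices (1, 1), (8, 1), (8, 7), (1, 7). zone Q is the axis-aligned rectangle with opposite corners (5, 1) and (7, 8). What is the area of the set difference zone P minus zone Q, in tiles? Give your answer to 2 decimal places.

|zone P∩zone Q|: x∈[5,7], y∈[1,7] → 2·6 = 12.
|zone P| = 42.
|zone P ∖ zone Q| = |zone P| − |zone P∩zone Q| = 42 − 12 = 30.00.

30.00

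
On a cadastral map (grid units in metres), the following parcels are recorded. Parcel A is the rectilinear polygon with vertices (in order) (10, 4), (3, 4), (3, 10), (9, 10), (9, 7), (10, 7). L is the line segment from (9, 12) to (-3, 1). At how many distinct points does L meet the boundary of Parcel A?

2

The segment meets the boundary at (3,6.5), (6.818,10).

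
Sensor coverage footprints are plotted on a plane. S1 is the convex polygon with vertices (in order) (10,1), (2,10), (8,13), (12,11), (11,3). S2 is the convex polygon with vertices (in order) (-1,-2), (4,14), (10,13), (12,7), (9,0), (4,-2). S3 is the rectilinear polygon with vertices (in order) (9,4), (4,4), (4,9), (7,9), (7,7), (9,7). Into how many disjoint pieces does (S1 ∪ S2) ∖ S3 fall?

(S1 ∪ S2) ∖ S3 is a single connected region.

1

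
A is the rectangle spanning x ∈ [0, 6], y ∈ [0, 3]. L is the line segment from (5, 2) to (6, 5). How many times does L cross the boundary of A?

The segment meets the boundary at (5.333,3).

1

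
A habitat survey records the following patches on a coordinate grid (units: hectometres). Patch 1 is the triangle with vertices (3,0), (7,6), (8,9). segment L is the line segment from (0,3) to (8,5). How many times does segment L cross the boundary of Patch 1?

2

The segment meets the boundary at (6,4.5), (5.419,4.355).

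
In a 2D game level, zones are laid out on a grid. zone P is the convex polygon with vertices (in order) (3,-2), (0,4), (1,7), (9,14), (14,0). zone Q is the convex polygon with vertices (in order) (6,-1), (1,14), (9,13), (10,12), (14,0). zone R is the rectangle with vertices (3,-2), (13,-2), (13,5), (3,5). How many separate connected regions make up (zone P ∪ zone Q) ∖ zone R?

2

(zone P ∪ zone Q) ∖ zone R splits into 2 disjoint pieces (area 90.6219, area 1.5909).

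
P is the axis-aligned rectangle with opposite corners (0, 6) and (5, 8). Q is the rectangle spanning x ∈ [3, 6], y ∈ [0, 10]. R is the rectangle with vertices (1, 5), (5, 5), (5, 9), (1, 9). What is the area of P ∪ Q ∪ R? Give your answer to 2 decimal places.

40.00

By inclusion–exclusion:
Individual areas: |P| = 10, |Q| = 30, |R| = 16.
|P∩Q|: x∈[3,5], y∈[6,8] → 2·2 = 4.
|P∩R|: x∈[1,5], y∈[6,8] → 4·2 = 8.
|Q∩R|: x∈[3,5], y∈[5,9] → 2·4 = 8.
|P∩Q∩R| = 4.
|P ∪ Q ∪ R| = 56 − 20 + 4 = 40.00.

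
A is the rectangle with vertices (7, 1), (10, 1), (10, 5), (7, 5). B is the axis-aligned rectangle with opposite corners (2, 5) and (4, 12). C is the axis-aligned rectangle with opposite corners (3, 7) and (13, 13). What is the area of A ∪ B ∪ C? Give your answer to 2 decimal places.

81.00

By inclusion–exclusion:
Individual areas: |A| = 12, |B| = 14, |C| = 60.
|A∩B| = 0 (no overlap).
|A∩C| = 0 (no overlap).
|B∩C|: x∈[3,4], y∈[7,12] → 1·5 = 5.
|A∩B∩C| = 0.
|A ∪ B ∪ C| = 86 − 5 + 0 = 81.00.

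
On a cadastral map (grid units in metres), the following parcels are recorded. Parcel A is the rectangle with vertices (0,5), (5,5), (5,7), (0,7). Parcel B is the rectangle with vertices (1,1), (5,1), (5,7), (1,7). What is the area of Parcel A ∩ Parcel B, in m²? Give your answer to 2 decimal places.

8.00

|Parcel A∩Parcel B|: x∈[1,5], y∈[5,7] → 4·2 = 8.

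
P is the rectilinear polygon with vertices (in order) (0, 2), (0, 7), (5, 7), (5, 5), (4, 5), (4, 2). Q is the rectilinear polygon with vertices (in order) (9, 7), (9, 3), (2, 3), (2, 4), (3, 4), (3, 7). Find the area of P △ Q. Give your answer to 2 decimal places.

33.00

|P| = 22, |Q| = 25, |P∩Q| = 7.
|P △ Q| = |P| + |Q| − 2·|P∩Q| = 22 + 25 − 14 = 33.00.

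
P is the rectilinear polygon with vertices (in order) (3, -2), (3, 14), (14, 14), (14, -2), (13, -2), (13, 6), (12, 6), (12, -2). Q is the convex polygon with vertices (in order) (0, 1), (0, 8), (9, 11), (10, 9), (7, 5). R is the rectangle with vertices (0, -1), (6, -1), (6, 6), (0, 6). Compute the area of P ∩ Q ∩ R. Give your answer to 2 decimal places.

7.29

The intersection is the polygon with vertices (3,2.714), (3,6), (6,6), (6,4.429).
By the shoelace formula its area is 7.29.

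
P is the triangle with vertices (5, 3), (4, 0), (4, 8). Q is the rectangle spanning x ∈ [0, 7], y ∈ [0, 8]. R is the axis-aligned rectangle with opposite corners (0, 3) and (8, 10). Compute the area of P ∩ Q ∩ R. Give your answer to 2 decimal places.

The intersection is the polygon with vertices (4,8), (5,3), (4,3).
By the shoelace formula its area is 2.50.

2.50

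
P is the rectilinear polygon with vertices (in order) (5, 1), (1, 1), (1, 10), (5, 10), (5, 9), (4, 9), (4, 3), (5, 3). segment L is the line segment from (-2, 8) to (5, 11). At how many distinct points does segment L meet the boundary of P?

The segment meets the boundary at (2.667,10), (1,9.286).

2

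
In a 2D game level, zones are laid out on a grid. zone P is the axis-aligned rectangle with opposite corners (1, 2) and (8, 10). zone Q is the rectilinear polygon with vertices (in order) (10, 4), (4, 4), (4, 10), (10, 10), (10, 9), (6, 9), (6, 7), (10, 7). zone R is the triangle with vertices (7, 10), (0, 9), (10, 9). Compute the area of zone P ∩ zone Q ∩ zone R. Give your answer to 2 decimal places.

3.19

The intersection is the polygon with vertices (4,9.571), (7,10), (8,9.667), (8,9), (6,9), (4,9).
By the shoelace formula its area is 3.19.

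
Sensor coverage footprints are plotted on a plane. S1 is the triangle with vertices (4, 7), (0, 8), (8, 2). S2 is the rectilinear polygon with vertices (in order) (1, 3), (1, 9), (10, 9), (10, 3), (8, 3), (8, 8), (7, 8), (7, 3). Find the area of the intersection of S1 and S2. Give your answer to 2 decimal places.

The intersection is the polygon with vertices (4,7), (7,3.25), (7,3), (6.667,3), (1,7.25), (1,7.75).
By the shoelace formula its area is 7.46.

7.46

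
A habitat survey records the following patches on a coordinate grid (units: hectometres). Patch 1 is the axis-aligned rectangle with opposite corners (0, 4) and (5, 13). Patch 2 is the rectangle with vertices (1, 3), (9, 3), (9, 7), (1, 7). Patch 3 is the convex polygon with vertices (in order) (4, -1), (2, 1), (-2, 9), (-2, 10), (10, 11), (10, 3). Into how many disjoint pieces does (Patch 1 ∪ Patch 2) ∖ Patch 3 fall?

2

(Patch 1 ∪ Patch 2) ∖ Patch 3 splits into 2 disjoint pieces (area 0.25, area 13.125).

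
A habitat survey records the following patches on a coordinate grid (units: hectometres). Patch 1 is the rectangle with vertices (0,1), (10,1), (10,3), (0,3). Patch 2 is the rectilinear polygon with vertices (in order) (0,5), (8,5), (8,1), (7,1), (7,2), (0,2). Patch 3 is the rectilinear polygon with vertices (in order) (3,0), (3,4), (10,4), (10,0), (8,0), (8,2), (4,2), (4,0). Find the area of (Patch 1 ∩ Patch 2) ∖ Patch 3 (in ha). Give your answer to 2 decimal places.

|Patch 1 ∩ Patch 2| = 9.
|(Patch 1 ∩ Patch 2) ∩ Patch 3| = 5.
|(Patch 1 ∩ Patch 2) ∖ Patch 3| = 9 − 5 = 4.00.

4.00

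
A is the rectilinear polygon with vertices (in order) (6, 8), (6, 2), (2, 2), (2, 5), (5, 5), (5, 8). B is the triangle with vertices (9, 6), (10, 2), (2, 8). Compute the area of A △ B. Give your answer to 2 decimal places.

|A| = 15, |B| = 13, |A∩B| = 1.625.
|A △ B| = |A| + |B| − 2·|A∩B| = 15 + 13 − 3.25 = 24.75.

24.75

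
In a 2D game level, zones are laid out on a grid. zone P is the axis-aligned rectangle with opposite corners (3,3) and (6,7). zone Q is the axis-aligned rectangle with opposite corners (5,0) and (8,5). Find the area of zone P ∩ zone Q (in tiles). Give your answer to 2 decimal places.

|zone P∩zone Q|: x∈[5,6], y∈[3,5] → 1·2 = 2.

2.00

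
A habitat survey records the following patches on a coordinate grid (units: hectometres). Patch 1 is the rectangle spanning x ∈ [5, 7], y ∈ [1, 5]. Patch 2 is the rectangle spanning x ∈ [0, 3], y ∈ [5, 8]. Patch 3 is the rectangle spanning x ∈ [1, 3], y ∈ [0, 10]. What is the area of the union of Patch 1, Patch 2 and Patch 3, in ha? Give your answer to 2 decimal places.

By inclusion–exclusion:
Individual areas: |Patch 1| = 8, |Patch 2| = 9, |Patch 3| = 20.
|Patch 1∩Patch 2| = 0 (no overlap).
|Patch 1∩Patch 3| = 0 (no overlap).
|Patch 2∩Patch 3|: x∈[1,3], y∈[5,8] → 2·3 = 6.
|Patch 1∩Patch 2∩Patch 3| = 0.
|Patch 1 ∪ Patch 2 ∪ Patch 3| = 37 − 6 + 0 = 31.00.

31.00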